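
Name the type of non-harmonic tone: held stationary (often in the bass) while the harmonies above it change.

Approach: none. Departure: none — a single pitch is sustained while the chords change around it, passing through harmonies that do not contain it.
No melodic motion at all; the dissonance is created entirely by the moving harmonies against the stationary note — a pedal tone (pedal point).

Pedal tone.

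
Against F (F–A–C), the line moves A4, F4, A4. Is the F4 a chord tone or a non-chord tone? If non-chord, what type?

Chord tone (the root of F major triad).

F major triad contains F, A, C; F is the root, so it is a chord tone.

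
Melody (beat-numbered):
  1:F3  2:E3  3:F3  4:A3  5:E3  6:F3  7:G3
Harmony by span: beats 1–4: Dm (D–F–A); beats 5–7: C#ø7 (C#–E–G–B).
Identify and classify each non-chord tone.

The harmony at that moment is D minor triad (D, F, A); E3 is not a chord tone.
It is approached by step down from F3 and left by step up to F3.
Step away and step back to the same note — a neighbor tone (lower neighbor).
The harmony at that moment is C# half-diminished seventh chord (C#, E, G, B); F3 is not a chord tone.
It is approached by step up from E3 and left by step up to G3.
Step in, step out in the same direction — a passing tone.

E3 (beat 2) — neighbor tone; F3 (beat 6) — passing tone.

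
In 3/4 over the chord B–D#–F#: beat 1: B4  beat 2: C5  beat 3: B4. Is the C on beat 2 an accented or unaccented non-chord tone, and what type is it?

Unaccented neighbor tone.

The harmony at that moment is B major triad (B, D#, F#); C5 is not a chord tone.
It is approached by step up from B4 and left by step down to B4.
Step away and step back to the same note — a neighbor tone (upper neighbor).
It falls on a weak beat, so it is unaccented.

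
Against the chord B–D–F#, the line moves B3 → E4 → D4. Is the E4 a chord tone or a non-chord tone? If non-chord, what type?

Non-chord tone — an appoggiatura.

The harmony at that moment is B minor triad (B, D, F#); E4 is not a chord tone.
It is approached by leap up from B3 and left by step down to D4.
Leap in, step out — an appoggiatura.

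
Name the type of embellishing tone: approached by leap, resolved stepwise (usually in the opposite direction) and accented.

Appoggiatura.

Approach: by leap. Departure: by step. Metric position: strong.
Leap in, step out, in a metrically strong position — an appoggiatura. (It is the mirror image of the escape tone, which steps in and leaps out from a weak position.)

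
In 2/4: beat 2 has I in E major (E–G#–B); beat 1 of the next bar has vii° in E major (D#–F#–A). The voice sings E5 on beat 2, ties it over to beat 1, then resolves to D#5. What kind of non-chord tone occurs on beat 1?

Suspension.

The harmony at that moment is D# diminished triad (D#, F#, A); E5 is not a chord tone.
It is held over (the same pitch as the preceding E5) and left by step down to D#5.
Held over from the previous chord and resolving down by step — a suspension.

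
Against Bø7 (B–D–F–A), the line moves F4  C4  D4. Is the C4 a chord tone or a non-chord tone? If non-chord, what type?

Non-chord tone — an appoggiatura.

The harmony at that moment is B half-diminished seventh chord (B, D, F, A); C4 is not a chord tone.
It is approached by leap down from F4 and left by step up to D4.
Leap in, step out — an appoggiatura.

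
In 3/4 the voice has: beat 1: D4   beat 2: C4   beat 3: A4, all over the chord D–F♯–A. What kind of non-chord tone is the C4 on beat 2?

Escape tone.

The harmony at that moment is D major triad (D, F♯, A); C4 is not a chord tone.
It is approached by step down from D4 and left by leap up to A4.
Step in, leap out, on a weak beat — an escape tone.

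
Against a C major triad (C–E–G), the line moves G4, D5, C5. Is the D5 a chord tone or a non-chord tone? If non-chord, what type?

The harmony at that moment is C major triad (C, E, G); D5 is not a chord tone.
It is approached by leap up from G4 and left by step down to C5.
Leap in, step out — an appoggiatura.

Non-chord tone — an appoggiatura.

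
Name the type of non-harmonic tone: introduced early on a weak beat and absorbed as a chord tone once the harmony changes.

Approach: ahead of the chord change (typically by step), so it is dissonant against the current harmony. Departure: none — the same pitch is restated or held and is a chord tone of the new harmony.
Dissonant first, consonant once the harmony catches up: the note simply arrives early — an anticipation. (The reverse timing, consonant first and dissonant after the change, would be a suspension or retardation.)

Anticipation.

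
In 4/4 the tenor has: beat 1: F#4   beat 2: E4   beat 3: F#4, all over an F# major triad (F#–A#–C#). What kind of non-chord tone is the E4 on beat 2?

Lower neighbor tone.

The harmony at that moment is F# major triad (F#, A#, C#); E4 is not a chord tone.
It is approached by step down from F#4 and left by step up to F#4.
Step away and step back to the same note — a neighbor tone (lower neighbor).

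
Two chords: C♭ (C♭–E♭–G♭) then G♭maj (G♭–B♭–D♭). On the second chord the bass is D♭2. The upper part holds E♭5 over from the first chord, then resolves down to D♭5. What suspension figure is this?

9–8 suspension.

At the second chord the bass is D♭2. The suspended E♭5 lies a ninth above the bass; after resolving down by step to D♭5, the interval above the bass becomes an octave.
Suspension figures are named by those two intervals: 9–8.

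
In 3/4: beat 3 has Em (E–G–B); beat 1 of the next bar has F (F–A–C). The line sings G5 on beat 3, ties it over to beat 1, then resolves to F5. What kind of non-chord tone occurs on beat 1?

The harmony at that moment is F major triad (F, A, C); G5 is not a chord tone.
It is held over (the same pitch as the preceding G5) and left by step down to F5.
Held over from the previous chord and resolving down by step — a suspension.

Suspension.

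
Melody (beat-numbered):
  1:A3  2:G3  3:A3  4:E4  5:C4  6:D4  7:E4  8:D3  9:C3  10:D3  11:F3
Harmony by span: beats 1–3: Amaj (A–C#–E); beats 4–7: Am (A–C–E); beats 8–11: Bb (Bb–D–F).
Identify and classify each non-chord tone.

G3 (beat 2) — neighbor tone; D4 (beat 6) — passing tone; C3 (beat 9) — neighbor tone.

The harmony at that moment is A major triad (A, C#, E); G3 is not a chord tone.
It is approached by step down from A3 and left by step up to A3.
Step away and step back to the same note — a neighbor tone (lower neighbor).
The harmony at that moment is A minor triad (A, C, E); D4 is not a chord tone.
It is approached by step up from C4 and left by step up to E4.
Step in, step out in the same direction — a passing tone.
The harmony at that moment is Bb major triad (Bb, D, F); C3 is not a chord tone.
It is approached by step down from D3 and left by step up to D3.
Step away and step back to the same note — a neighbor tone (lower neighbor).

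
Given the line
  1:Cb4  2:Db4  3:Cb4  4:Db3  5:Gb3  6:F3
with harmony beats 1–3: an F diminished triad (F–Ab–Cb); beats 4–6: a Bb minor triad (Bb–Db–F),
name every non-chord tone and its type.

The harmony at that moment is F diminished triad (F, Ab, Cb); Db4 is not a chord tone.
It is approached by step up from Cb4 and left by step down to Cb4.
Step away and step back to the same note — a neighbor tone (upper neighbor).
The harmony at that moment is Bb minor triad (Bb, Db, F); Gb3 is not a chord tone.
It is approached by leap up from Db3 and left by step down to F3.
Leap in, step out — an appoggiatura.

Db4 (beat 2) — neighbor tone; Gb3 (beat 5) — appoggiatura.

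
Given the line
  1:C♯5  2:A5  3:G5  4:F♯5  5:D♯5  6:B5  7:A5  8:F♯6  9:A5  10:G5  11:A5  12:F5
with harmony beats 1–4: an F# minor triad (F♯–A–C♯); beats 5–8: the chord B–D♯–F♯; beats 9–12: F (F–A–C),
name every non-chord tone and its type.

G5 (beat 3) — passing tone; A5 (beat 7) — escape tone; G5 (beat 10) — neighbor tone.

The harmony at that moment is F♯ minor triad (F♯, A, C♯); G5 is not a chord tone.
It is approached by step down from A5 and left by step down to F♯5.
Step in, step out in the same direction — a passing tone.
The harmony at that moment is B major triad (B, D♯, F♯); A5 is not a chord tone.
It is approached by step down from B5 and left by leap up to F♯6.
Step in, leap out — an escape tone.
The harmony at that moment is F major triad (F, A, C); G5 is not a chord tone.
It is approached by step down from A5 and left by step up to A5.
Step away and step back to the same note — a neighbor tone (lower neighbor).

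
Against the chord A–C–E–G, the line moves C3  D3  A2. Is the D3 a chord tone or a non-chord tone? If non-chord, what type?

The harmony at that moment is A minor seventh chord (A, C, E, G); D3 is not a chord tone.
It is approached by step up from C3 and left by leap down to A2.
Step in, leap out — an escape tone.

Non-chord tone — an escape tone.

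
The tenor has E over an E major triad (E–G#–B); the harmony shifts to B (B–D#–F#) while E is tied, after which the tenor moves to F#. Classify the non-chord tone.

The harmony at that moment is B major triad (B, D#, F#); E is not a chord tone.
It is held over (the same pitch as the preceding E) and left by step up to F#.
Held over from the previous chord and resolving up by step — a retardation.

E is a retardation.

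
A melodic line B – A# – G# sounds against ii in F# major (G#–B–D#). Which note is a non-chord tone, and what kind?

The harmony at that moment is G# minor triad (G#, B, D#); A# is not a chord tone.
It is approached by step down from B and left by step down to G#.
Step in, step out in the same direction — a passing tone.

A# is a passing tone.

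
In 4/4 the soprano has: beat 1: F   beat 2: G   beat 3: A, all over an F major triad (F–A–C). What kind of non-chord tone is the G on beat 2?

Passing tone.

The harmony at that moment is F major triad (F, A, C); G is not a chord tone.
It is approached by step up from F and left by step up to A.
Step in, step out in the same direction — a passing tone.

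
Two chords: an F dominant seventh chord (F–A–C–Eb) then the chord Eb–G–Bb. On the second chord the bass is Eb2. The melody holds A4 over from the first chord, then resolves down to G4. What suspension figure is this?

4–3 suspension.

At the second chord the bass is Eb2. The suspended A4 lies a fourth above the bass; after resolving down by step to G4, the interval above the bass becomes a third.
Suspension figures are named by those two intervals: 4–3.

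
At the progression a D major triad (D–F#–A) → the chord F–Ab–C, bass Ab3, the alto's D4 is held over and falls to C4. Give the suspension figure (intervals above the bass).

4–3 suspension.

At the second chord the bass is Ab3. The suspended D4 lies a fourth above the bass; after resolving down by step to C4, the interval above the bass becomes a third.
Suspension figures are named by those two intervals: 4–3.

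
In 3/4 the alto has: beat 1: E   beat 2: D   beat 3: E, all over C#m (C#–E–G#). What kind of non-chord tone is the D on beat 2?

Lower neighbor tone.

The harmony at that moment is C# minor triad (C#, E, G#); D is not a chord tone.
It is approached by step down from E and left by step up to E.
Step away and step back to the same note — a neighbor tone (lower neighbor).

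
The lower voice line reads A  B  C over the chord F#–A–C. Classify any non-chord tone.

B is a passing tone.

The harmony at that moment is F# diminished triad (F#, A, C); B is not a chord tone.
It is approached by step up from A and left by step up to C.
Step in, step out in the same direction — a passing tone.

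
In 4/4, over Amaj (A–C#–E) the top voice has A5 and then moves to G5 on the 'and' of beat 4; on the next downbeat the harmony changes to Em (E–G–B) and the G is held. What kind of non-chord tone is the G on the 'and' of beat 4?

Anticipation.

The harmony at that moment is A major triad (A, C#, E); G5 is not a chord tone.
It is approached by step down from A5 and then sustained as the same pitch into the next harmony.
Arriving early and becoming a chord tone when the harmony changes — an anticipation.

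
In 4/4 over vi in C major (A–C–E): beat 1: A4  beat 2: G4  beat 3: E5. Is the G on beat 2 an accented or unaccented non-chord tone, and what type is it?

The harmony at that moment is A minor triad (A, C, E); G4 is not a chord tone.
It is approached by step down from A4 and left by leap up to E5.
Step in, leap out — an escape tone.
It falls on a weak beat, so it is unaccented.

Unaccented escape tone.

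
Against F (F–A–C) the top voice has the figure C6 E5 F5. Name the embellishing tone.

E5 is an appoggiatura.

The harmony at that moment is F major triad (F, A, C); E5 is not a chord tone.
It is approached by leap down from C6 and left by step up to F5.
Leap in, step out — an appoggiatura.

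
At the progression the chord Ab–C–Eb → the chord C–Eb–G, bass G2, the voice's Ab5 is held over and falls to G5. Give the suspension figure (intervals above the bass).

9–8 suspension.

At the second chord the bass is G2. The suspended Ab5 lies a ninth above the bass; after resolving down by step to G5, the interval above the bass becomes an octave.
Suspension figures are named by those two intervals: 9–8.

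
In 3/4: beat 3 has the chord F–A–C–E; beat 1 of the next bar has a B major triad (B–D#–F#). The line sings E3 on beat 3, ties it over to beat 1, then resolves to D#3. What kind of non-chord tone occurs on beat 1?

The harmony at that moment is B major triad (B, D#, F#); E3 is not a chord tone.
It is held over (the same pitch as the preceding E3) and left by step down to D#3.
Held over from the previous chord and resolving down by step — a suspension.

Suspension.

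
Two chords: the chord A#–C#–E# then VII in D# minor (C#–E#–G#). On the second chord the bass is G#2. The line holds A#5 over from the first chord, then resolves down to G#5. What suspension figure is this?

9–8 suspension.

At the second chord the bass is G#2. The suspended A#5 lies a ninth above the bass; after resolving down by step to G#5, the interval above the bass becomes an octave.
Suspension figures are named by those two intervals: 9–8.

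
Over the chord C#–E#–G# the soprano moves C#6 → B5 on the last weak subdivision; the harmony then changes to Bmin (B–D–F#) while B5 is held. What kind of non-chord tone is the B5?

The harmony at that moment is C# major triad (C#, E#, G#); B5 is not a chord tone.
It is approached by step down from C#6 and then sustained as the same pitch into the next harmony.
Arriving early and becoming a chord tone when the harmony changes — an anticipation.

B5 is an anticipation.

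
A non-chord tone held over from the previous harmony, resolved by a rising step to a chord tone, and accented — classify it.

Retardation.

Approach: by preparation — the pitch is first a chord tone, then held (tied or repeated) while the harmony changes under it. Departure: up by step. Metric position: strong.
A prepared dissonance that resolves upward by step — a retardation. (The same figure resolving downward would be a suspension.)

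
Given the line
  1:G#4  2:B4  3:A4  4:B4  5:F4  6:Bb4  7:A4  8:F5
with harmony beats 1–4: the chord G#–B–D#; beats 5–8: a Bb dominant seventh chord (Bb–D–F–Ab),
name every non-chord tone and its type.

A4 (beat 3) — neighbor tone; A4 (beat 7) — escape tone.

The harmony at that moment is G# minor triad (G#, B, D#); A4 is not a chord tone.
It is approached by step down from B4 and left by step up to B4.
Step away and step back to the same note — a neighbor tone (lower neighbor).
The harmony at that moment is Bb dominant seventh chord (Bb, D, F, Ab); A4 is not a chord tone.
It is approached by step down from Bb4 and left by leap up to F5.
Step in, leap out — an escape tone.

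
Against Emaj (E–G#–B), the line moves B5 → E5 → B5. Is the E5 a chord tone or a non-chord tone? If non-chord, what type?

E major triad contains E, G#, B; E is the root, so it is a chord tone.

Chord tone (the root of E major triad).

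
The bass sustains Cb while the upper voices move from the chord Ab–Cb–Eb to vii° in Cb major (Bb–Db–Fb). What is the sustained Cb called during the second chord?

Pedal tone (pedal point).

The harmony at that moment is Bb diminished triad (Bb, Db, Fb); Cb is not a chord tone.
It is held over (the same pitch as the preceding Cb) and then sustained as the same pitch into the next harmony.
Sustained through a change of harmony — a pedal tone.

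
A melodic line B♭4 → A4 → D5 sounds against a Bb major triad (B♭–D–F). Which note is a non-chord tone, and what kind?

A4 is an escape tone.

The harmony at that moment is B♭ major triad (B♭, D, F); A4 is not a chord tone.
It is approached by step down from B♭4 and left by leap up to D5.
Step in, leap out — an escape tone.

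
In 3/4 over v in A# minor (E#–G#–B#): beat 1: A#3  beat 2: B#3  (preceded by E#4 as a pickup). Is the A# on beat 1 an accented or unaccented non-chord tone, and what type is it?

The harmony at that moment is E# minor triad (E#, G#, B#); A#3 is not a chord tone.
It is approached by leap down from E#4 and left by step up to B#3.
Leap in, step out — an appoggiatura.
It falls on the downbeat, so it is accented.

Accented appoggiatura.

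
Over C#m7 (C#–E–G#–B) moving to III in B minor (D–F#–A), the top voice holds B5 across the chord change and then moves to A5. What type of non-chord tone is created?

B5 is a suspension.

The harmony at that moment is D major triad (D, F#, A); B5 is not a chord tone.
It is held over (the same pitch as the preceding B5) and left by step down to A5.
Held over from the previous chord and resolving down by step — a suspension.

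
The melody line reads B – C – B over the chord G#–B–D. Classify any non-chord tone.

C is a neighbor tone.

The harmony at that moment is G# diminished triad (G#, B, D); C is not a chord tone.
It is approached by step up from B and left by step down to B.
Step away and step back to the same note — a neighbor tone (upper neighbor).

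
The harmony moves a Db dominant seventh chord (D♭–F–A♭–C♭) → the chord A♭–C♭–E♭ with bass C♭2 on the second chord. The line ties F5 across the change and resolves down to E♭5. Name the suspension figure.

At the second chord the bass is C♭2. The suspended F5 lies a fourth above the bass; after resolving down by step to E♭5, the interval above the bass becomes a third.
Suspension figures are named by those two intervals: 4–3.

4–3 suspension.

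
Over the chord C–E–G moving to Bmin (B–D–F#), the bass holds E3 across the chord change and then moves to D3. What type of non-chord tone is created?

The harmony at that moment is B minor triad (B, D, F#); E3 is not a chord tone.
It is held over (the same pitch as the preceding E3) and left by step down to D3.
Held over from the previous chord and resolving down by step — a suspension.

E3 is a suspension.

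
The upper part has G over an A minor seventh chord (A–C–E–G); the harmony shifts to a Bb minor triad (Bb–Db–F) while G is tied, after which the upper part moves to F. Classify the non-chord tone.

The harmony at that moment is Bb minor triad (Bb, Db, F); G is not a chord tone.
It is held over (the same pitch as the preceding G) and left by step down to F.
Held over from the previous chord and resolving down by step — a suspension.

G is a suspension.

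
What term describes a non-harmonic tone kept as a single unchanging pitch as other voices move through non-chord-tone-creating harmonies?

Pedal tone.

Approach: none. Departure: none — a single pitch is sustained while the chords change around it, passing through harmonies that do not contain it.
No melodic motion at all; the dissonance is created entirely by the moving harmonies against the stationary note — a pedal tone (pedal point).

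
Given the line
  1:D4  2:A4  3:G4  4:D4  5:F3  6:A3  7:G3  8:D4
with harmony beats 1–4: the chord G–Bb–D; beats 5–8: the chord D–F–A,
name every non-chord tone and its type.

A4 (beat 2) — appoggiatura; G3 (beat 7) — escape tone.

The harmony at that moment is G minor triad (G, Bb, D); A4 is not a chord tone.
It is approached by leap up from D4 and left by step down to G4.
Leap in, step out — an appoggiatura.
The harmony at that moment is D minor triad (D, F, A); G3 is not a chord tone.
It is approached by step down from A3 and left by leap up to D4.
Step in, leap out — an escape tone.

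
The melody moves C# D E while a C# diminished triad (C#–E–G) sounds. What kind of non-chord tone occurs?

D is a passing tone.

The harmony at that moment is C# diminished triad (C#, E, G); D is not a chord tone.
It is approached by step up from C# and left by step up to E.
Step in, step out in the same direction — a passing tone.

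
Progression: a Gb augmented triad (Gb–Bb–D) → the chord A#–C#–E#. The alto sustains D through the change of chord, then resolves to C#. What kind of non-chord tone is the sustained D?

The harmony at that moment is A# minor triad (A#, C#, E#); D is not a chord tone.
It is held over (the same pitch as the preceding D) and left by step down to C#.
Held over from the previous chord and resolving down by step — a suspension.

D is a suspension.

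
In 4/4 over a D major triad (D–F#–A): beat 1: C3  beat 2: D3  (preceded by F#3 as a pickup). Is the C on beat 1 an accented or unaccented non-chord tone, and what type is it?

Accented appoggiatura.

The harmony at that moment is D major triad (D, F#, A); C3 is not a chord tone.
It is approached by leap down from F#3 and left by step up to D3.
Leap in, step out — an appoggiatura.
It falls on the downbeat, so it is accented.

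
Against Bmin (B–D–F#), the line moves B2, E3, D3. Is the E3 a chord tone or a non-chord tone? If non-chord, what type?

Non-chord tone — an appoggiatura.

The harmony at that moment is B minor triad (B, D, F#); E3 is not a chord tone.
It is approached by leap up from B2 and left by step down to D3.
Leap in, step out — an appoggiatura.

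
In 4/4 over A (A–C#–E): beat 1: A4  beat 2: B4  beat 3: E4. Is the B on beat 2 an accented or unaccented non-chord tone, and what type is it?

Unaccented escape tone.

The harmony at that moment is A major triad (A, C#, E); B4 is not a chord tone.
It is approached by step up from A4 and left by leap down to E4.
Step in, leap out — an escape tone.
It falls on a weak beat, so it is unaccented.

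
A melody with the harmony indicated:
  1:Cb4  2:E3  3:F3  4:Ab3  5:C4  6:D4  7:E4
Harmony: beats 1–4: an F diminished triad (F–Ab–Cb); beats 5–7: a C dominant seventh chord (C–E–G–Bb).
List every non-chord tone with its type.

The harmony at that moment is F diminished triad (F, Ab, Cb); E3 is not a chord tone.
It is approached by leap down from Cb4 and left by step up to F3.
Leap in, step out — an appoggiatura.
The harmony at that moment is C dominant seventh chord (C, E, G, Bb); D4 is not a chord tone.
It is approached by step up from C4 and left by step up to E4.
Step in, step out in the same direction — a passing tone.

E3 (beat 2) — appoggiatura; D4 (beat 6) — passing tone.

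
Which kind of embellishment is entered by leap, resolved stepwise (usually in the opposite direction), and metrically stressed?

Approach: by leap. Departure: by step. Metric position: strong.
Leap in, step out, in a metrically strong position — an appoggiatura. (It is the mirror image of the escape tone, which steps in and leaps out from a weak position.)

Appoggiatura.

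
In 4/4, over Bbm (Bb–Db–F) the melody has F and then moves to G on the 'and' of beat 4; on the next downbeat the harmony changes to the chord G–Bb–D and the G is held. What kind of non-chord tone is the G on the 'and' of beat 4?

The harmony at that moment is Bb minor triad (Bb, Db, F); G is not a chord tone.
It is approached by step up from F and then sustained as the same pitch into the next harmony.
Arriving early and becoming a chord tone when the harmony changes — an anticipation.

Anticipation.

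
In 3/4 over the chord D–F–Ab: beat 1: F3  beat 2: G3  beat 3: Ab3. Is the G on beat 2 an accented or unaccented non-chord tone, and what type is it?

Unaccented passing tone.

The harmony at that moment is D diminished triad (D, F, Ab); G3 is not a chord tone.
It is approached by step up from F3 and left by step up to Ab3.
Step in, step out in the same direction — a passing tone.
It falls on a weak beat, so it is unaccented.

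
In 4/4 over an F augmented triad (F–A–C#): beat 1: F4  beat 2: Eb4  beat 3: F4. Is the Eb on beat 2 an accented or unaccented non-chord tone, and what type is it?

Unaccented neighbor tone.

The harmony at that moment is F augmented triad (F, A, C#); Eb4 is not a chord tone.
It is approached by step down from F4 and left by step up to F4.
Step away and step back to the same note — a neighbor tone (lower neighbor).
It falls on a weak beat, so it is unaccented.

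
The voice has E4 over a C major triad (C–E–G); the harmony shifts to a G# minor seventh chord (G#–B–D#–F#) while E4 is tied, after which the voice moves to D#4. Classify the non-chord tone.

The harmony at that moment is G# minor seventh chord (G#, B, D#, F#); E4 is not a chord tone.
It is held over (the same pitch as the preceding E4) and left by step down to D#4.
Held over from the previous chord and resolving down by step — a suspension.

E4 is a suspension.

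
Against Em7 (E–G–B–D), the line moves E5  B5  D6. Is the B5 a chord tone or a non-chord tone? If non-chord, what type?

E minor seventh chord contains E, G, B, D; B is the fifth, so it is a chord tone.

Chord tone (the fifth of E minor seventh chord).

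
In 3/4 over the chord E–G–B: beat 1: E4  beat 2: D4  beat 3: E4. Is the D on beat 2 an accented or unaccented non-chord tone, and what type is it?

Unaccented neighbor tone.

The harmony at that moment is E minor triad (E, G, B); D4 is not a chord tone.
It is approached by step down from E4 and left by step up to E4.
Step away and step back to the same note — a neighbor tone (lower neighbor).
It falls on a weak beat, so it is unaccented.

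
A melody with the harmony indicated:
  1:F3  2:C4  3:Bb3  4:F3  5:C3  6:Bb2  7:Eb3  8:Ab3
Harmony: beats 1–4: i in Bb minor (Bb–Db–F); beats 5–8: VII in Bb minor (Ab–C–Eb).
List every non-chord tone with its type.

C4 (beat 2) — appoggiatura; Bb2 (beat 6) — escape tone.

The harmony at that moment is Bb minor triad (Bb, Db, F); C4 is not a chord tone.
It is approached by leap up from F3 and left by step down to Bb3.
Leap in, step out — an appoggiatura.
The harmony at that moment is Ab major triad (Ab, C, Eb); Bb2 is not a chord tone.
It is approached by step down from C3 and left by leap up to Eb3.
Step in, leap out — an escape tone.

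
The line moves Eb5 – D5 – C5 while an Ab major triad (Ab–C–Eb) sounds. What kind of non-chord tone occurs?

The harmony at that moment is Ab major triad (Ab, C, Eb); D5 is not a chord tone.
It is approached by step down from Eb5 and left by step down to C5.
Step in, step out in the same direction — a passing tone.

D5 is a passing tone.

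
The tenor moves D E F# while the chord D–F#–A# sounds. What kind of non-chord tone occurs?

The harmony at that moment is D augmented triad (D, F#, A#); E is not a chord tone.
It is approached by step up from D and left by step up to F#.
Step in, step out in the same direction — a passing tone.

E is a passing tone.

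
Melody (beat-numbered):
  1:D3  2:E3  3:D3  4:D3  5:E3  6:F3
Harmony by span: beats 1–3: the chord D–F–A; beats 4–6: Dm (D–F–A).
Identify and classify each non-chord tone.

The harmony at that moment is D minor triad (D, F, A); E3 is not a chord tone.
It is approached by step up from D3 and left by step down to D3.
Step away and step back to the same note — a neighbor tone (upper neighbor).
The harmony at that moment is D minor triad (D, F, A); E3 is not a chord tone.
It is approached by step up from D3 and left by step up to F3.
Step in, step out in the same direction — a passing tone.

E3 (beat 2) — neighbor tone; E3 (beat 5) — passing tone.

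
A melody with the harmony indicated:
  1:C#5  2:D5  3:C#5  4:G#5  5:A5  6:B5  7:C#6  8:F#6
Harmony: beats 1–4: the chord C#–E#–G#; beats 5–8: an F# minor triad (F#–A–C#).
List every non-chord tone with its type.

D5 (beat 2) — neighbor tone; B5 (beat 6) — passing tone.

The harmony at that moment is C# major triad (C#, E#, G#); D5 is not a chord tone.
It is approached by step up from C#5 and left by step down to C#5.
Step away and step back to the same note — a neighbor tone (upper neighbor).
The harmony at that moment is F# minor triad (F#, A, C#); B5 is not a chord tone.
It is approached by step up from A5 and left by step up to C#6.
Step in, step out in the same direction — a passing tone.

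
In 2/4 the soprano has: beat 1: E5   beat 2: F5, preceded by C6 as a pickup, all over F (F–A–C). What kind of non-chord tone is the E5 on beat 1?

Appoggiatura.

The harmony at that moment is F major triad (F, A, C); E5 is not a chord tone.
It is approached by leap down from C6 and left by step up to F5.
Leap in, step out, metrically accented — an appoggiatura.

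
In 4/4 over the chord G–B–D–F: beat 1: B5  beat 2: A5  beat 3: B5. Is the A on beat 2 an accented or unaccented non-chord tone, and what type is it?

Unaccented neighbor tone.

The harmony at that moment is G dominant seventh chord (G, B, D, F); A5 is not a chord tone.
It is approached by step down from B5 and left by step up to B5.
Step away and step back to the same note — a neighbor tone (lower neighbor).
It falls on a weak beat, so it is unaccented.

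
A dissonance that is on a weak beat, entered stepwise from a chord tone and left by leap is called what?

Escape tone.

Approach: by step. Departure: by leap. Metric position: weak.
Step in, leap out, from a weak position — an escape tone (échappée). (It is the mirror image of the appoggiatura, which leaps in and steps out on a strong beat.)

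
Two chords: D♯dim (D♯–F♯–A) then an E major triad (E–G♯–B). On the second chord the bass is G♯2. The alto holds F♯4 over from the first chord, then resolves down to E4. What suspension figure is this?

7–6 suspension.

At the second chord the bass is G♯2. The suspended F♯4 lies a seventh above the bass; after resolving down by step to E4, the interval above the bass becomes a sixth.
Suspension figures are named by those two intervals: 7–6.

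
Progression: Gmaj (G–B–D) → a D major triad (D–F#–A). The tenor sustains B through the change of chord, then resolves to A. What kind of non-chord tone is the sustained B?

The harmony at that moment is D major triad (D, F#, A); B is not a chord tone.
It is held over (the same pitch as the preceding B) and left by step down to A.
Held over from the previous chord and resolving down by step — a suspension.

B is a suspension.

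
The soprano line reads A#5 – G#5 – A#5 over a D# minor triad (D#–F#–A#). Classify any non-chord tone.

G#5 is a neighbor tone.

The harmony at that moment is D# minor triad (D#, F#, A#); G#5 is not a chord tone.
It is approached by step down from A#5 and left by step up to A#5.
Step away and step back to the same note — a neighbor tone (lower neighbor).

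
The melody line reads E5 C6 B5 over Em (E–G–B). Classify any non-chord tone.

The harmony at that moment is E minor triad (E, G, B); C6 is not a chord tone.
It is approached by leap up from E5 and left by step down to B5.
Leap in, step out — an appoggiatura.

C6 is an appoggiatura.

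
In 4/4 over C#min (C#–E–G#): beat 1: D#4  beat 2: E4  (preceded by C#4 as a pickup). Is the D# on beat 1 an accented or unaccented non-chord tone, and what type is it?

The harmony at that moment is C# minor triad (C#, E, G#); D#4 is not a chord tone.
It is approached by step up from C#4 and left by step up to E4.
Step in, step out in the same direction — a passing tone.
It falls on the downbeat, so it is accented.

Accented passing tone.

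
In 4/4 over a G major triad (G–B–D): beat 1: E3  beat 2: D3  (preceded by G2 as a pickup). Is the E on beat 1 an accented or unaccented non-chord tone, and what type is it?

The harmony at that moment is G major triad (G, B, D); E3 is not a chord tone.
It is approached by leap up from G2 and left by step down to D3.
Leap in, step out — an appoggiatura.
It falls on the downbeat, so it is accented.

Accented appoggiatura.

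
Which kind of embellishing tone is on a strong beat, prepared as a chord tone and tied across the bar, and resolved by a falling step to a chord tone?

Suspension.

Approach: by preparation — the pitch is first a chord tone, then held (tied or repeated) while the harmony changes under it. Departure: down by step. Metric position: strong.
A prepared dissonance that resolves downward by step — a suspension. (The same figure resolving upward would be a retardation.)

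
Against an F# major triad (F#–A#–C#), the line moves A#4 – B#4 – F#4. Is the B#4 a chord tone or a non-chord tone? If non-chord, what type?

Non-chord tone — an escape tone.

The harmony at that moment is F# major triad (F#, A#, C#); B#4 is not a chord tone.
It is approached by step up from A#4 and left by leap down to F#4.
Step in, leap out — an escape tone.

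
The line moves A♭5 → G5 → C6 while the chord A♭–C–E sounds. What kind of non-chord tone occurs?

G5 is an escape tone.

The harmony at that moment is A♭ augmented triad (A♭, C, E); G5 is not a chord tone.
It is approached by step down from A♭5 and left by leap up to C6.
Step in, leap out — an escape tone.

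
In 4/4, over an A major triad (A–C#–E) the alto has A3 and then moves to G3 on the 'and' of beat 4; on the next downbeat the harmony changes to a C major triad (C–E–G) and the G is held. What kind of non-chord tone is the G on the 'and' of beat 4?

Anticipation.

The harmony at that moment is A major triad (A, C#, E); G3 is not a chord tone.
It is approached by step down from A3 and then sustained as the same pitch into the next harmony.
Arriving early and becoming a chord tone when the harmony changes — an anticipation.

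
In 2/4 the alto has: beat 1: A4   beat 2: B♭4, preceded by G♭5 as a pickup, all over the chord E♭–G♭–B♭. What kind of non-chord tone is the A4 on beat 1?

The harmony at that moment is E♭ minor triad (E♭, G♭, B♭); A4 is not a chord tone.
It is approached by leap down from G♭5 and left by step up to B♭4.
Leap in, step out, metrically accented — an appoggiatura.

Appoggiatura.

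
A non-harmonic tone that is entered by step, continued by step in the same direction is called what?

Approach: by step. Departure: by step, continuing in the same direction.
Stepwise on both sides with no change of direction means the note fills in the space between two different chord tones — a passing tone. (Had it turned back to its starting note it would be a neighbor tone instead.)

Passing tone.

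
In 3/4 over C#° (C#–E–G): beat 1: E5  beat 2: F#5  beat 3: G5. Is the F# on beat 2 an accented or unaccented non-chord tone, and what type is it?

The harmony at that moment is C# diminished triad (C#, E, G); F#5 is not a chord tone.
It is approached by step up from E5 and left by step up to G5.
Step in, step out in the same direction — a passing tone.
It falls on a weak beat, so it is unaccented.

Unaccented passing tone.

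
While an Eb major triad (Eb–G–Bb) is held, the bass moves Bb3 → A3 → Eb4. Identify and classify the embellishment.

The harmony at that moment is Eb major triad (Eb, G, Bb); A3 is not a chord tone.
It is approached by step down from Bb3 and left by leap up to Eb4.
Step in, leap out — an escape tone.

A3 is an escape tone.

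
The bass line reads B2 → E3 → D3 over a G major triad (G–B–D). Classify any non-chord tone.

E3 is an appoggiatura.

The harmony at that moment is G major triad (G, B, D); E3 is not a chord tone.
It is approached by leap up from B2 and left by step down to D3.
Leap in, step out — an appoggiatura.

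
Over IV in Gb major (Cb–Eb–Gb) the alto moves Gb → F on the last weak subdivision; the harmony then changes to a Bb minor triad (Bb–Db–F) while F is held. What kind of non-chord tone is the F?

F is an anticipation.

The harmony at that moment is Cb major triad (Cb, Eb, Gb); F is not a chord tone.
It is approached by step down from Gb and then sustained as the same pitch into the next harmony.
Arriving early and becoming a chord tone when the harmony changes — an anticipation.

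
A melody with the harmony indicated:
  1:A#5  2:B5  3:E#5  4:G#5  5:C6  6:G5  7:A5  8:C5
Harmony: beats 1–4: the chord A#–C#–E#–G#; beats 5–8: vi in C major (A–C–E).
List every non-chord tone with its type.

B5 (beat 2) — escape tone; G5 (beat 6) — appoggiatura.

The harmony at that moment is A# minor seventh chord (A#, C#, E#, G#); B5 is not a chord tone.
It is approached by step up from A#5 and left by leap down to E#5.
Step in, leap out — an escape tone.
The harmony at that moment is A minor triad (A, C, E); G5 is not a chord tone.
It is approached by leap down from C6 and left by step up to A5.
Leap in, step out — an appoggiatura.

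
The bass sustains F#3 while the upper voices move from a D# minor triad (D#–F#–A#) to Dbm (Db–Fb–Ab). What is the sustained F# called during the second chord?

Pedal tone (pedal point).

The harmony at that moment is Db minor triad (Db, Fb, Ab); F#3 is not a chord tone.
It is held over (the same pitch as the preceding F#3) and then sustained as the same pitch into the next harmony.
Sustained through a change of harmony — a pedal tone.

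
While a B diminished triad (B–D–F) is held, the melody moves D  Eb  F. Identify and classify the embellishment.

Eb is a passing tone.

The harmony at that moment is B diminished triad (B, D, F); Eb is not a chord tone.
It is approached by step up from D and left by step up to F.
Step in, step out in the same direction — a passing tone.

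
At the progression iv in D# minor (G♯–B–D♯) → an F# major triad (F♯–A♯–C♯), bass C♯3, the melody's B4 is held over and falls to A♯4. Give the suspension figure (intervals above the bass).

At the second chord the bass is C♯3. The suspended B4 lies a seventh above the bass; after resolving down by step to A♯4, the interval above the bass becomes a sixth.
Suspension figures are named by those two intervals: 7–6.

7–6 suspension.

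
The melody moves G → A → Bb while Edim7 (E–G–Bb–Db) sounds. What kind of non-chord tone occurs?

The harmony at that moment is E diminished seventh chord (E, G, Bb, Db); A is not a chord tone.
It is approached by step up from G and left by step up to Bb.
Step in, step out in the same direction — a passing tone.

A is a passing tone.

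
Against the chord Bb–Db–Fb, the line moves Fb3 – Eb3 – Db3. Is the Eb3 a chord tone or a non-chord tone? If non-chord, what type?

The harmony at that moment is Bb diminished triad (Bb, Db, Fb); Eb3 is not a chord tone.
It is approached by step down from Fb3 and left by step down to Db3.
Step in, step out in the same direction — a passing tone.

Non-chord tone — a passing tone.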